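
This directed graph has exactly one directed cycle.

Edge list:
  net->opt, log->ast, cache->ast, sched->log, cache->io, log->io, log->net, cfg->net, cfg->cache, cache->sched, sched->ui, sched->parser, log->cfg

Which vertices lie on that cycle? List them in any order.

cfg, log, cache, sched

DFS with gray/black marking from sched:
sched gray
  parser gray
  parser black
  ui gray
  ui black
  log gray
    ast gray
    ast black
    net gray
      opt gray
      opt black
    net black
    cfg gray
      cfg→net: net black — skip
      cache gray
        cache→ast: ast black — skip
        cache→sched: sched is gray → back edge
Back edge closes the cycle sched → log → cfg → cache → sched; its vertices are {cfg, log, cache, sched}.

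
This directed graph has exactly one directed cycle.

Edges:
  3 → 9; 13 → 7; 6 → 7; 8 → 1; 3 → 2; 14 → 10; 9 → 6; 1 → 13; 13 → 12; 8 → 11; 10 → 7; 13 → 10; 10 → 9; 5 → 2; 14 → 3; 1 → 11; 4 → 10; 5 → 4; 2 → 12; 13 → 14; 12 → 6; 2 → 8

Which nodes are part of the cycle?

DFS with gray/black marking from 2:
2 gray
  8 gray
    11 gray
    11 black
    1 gray
      1→11: 11 black — skip
      13 gray
        12 gray
          6 gray
            7 gray
            7 black
          6 black
        12 black
        14 gray
          3 gray
            3→2: 2 is gray → back edge
Back edge closes the cycle 2 → 8 → 1 → 13 → 14 → 3 → 2; its vertices are {1, 2, 3, 8, 13, 14}.

1, 2, 3, 8, 13, 14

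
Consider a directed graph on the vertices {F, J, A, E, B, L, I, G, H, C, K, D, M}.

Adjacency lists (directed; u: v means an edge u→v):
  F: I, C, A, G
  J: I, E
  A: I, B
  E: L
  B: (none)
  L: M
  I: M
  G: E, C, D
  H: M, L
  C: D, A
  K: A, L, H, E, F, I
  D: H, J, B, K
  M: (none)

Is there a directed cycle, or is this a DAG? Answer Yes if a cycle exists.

DFS with white/gray/black marking, starting from H:
H gray
  M gray
  M black
  L gray
    L→M: M black — skip
  L black
H black
F gray
  I gray
    I→M: M black — skip
  I black
  C gray
    D gray
      D→H: H black — skip
      J gray
        J→I: I black — skip
        E gray
          E→L: L black — skip
        E black
      J black
      B gray
      B black
      K gray
        A gray
          A→I: I black — skip
          A→B: B black — skip
        A black
        K→L: L black — skip
        K→H: H black — skip
        K→E: E black — skip
        K→F: F is gray → back edge
Back edge found, so a cycle exists: F → C → D → K → F.

Yes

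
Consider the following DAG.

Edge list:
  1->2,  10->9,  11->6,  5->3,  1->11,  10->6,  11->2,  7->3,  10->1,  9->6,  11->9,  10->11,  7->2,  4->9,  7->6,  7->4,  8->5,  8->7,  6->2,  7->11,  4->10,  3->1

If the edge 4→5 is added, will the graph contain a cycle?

No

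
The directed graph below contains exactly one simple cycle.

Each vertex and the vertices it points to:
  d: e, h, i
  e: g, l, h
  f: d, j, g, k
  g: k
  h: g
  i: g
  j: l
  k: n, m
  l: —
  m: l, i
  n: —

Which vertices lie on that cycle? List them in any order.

g, i, k, m

DFS with gray/black marking from k:
k gray
  n gray
  n black
  m gray
    l gray
    l black
    i gray
      g gray
        g→k: k is gray → back edge
Back edge closes the cycle k → m → i → g → k; its vertices are {g, i, k, m}.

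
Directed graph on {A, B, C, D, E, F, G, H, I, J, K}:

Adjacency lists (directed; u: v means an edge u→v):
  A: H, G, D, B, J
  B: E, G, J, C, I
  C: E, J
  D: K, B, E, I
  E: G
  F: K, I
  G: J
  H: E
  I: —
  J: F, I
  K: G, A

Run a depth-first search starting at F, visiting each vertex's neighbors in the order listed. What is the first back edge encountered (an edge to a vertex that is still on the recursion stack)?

DFS from F (visiting each vertex's neighbors in the order listed); mark gray on enter, black on exit:
F gray
  K gray
    G gray
      J gray
        J→F: F is gray → back edge
First back edge: J → F.

J→F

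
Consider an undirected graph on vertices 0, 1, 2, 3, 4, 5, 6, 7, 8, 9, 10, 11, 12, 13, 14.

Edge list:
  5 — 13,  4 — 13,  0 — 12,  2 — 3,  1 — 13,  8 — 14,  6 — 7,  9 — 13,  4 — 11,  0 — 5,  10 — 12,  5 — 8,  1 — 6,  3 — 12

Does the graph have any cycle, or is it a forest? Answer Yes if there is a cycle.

No

DFS, tracking each vertex's parent; an edge to a visited non-parent vertex closes a cycle.
Start from 14:
visit 14 (parent –)
  visit 8 (parent 14)
    visit 5 (parent 8)
      visit 0 (parent 5)
        0–5: parent, skip
        visit 12 (parent 0)
          visit 3 (parent 12)
            3–12: parent, skip
            visit 2 (parent 3)
              2–3: parent, skip
          visit 10 (parent 12)
            10–12: parent, skip
          12–0: parent, skip
      5–8: parent, skip
      visit 13 (parent 5)
        13–5: parent, skip
        visit 1 (parent 13)
          1–13: parent, skip
          visit 6 (parent 1)
            visit 7 (parent 6)
              7–6: parent, skip
            6–1: parent, skip
        visit 4 (parent 13)
          visit 11 (parent 4)
            11–4: parent, skip
          4–13: parent, skip
        visit 9 (parent 13)
          9–13: parent, skip
    8–14: parent, skip
No non-parent visited neighbor found — the graph is a forest.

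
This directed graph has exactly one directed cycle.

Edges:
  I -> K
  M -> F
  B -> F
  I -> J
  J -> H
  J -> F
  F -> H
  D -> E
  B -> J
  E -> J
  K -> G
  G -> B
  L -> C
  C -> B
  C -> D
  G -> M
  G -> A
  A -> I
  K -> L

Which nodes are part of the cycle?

A, G, I, K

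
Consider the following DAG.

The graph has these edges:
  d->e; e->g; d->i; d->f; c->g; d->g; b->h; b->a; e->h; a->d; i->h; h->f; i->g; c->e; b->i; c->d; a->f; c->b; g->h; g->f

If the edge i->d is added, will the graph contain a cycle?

Adding i→d creates a cycle iff d can already reach i.
Path from d: d → i.
So d → … → i → d is a cycle.

Yes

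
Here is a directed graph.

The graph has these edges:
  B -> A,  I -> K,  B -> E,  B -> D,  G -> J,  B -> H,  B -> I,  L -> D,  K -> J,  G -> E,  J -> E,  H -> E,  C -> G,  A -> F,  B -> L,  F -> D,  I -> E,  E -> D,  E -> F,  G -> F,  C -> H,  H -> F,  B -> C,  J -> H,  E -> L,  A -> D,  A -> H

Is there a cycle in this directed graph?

No

DFS with white/gray/black marking, starting from H:
H gray
  E gray
    F gray
      D gray
      D black
    F black
    L gray
      L→D: D black — skip
    L black
    E→D: D black — skip
  E black
  H→F: F black — skip
H black
A gray
  A→D: D black — skip
  A→F: F black — skip
  A→H: H black — skip
A black
B gray
  I gray
    I→E: E black — skip
    K gray
      J gray
        J→H: H black — skip
        J→E: E black — skip
      J black
    K black
  I black
  B→L: L black — skip
  C gray
    G gray
      G→E: E black — skip
      G→J: J black — skip
      G→F: F black — skip
    G black
    C→H: H black — skip
  C black
  B→D: D black — skip
  B→H: H black — skip
  B→A: A black — skip
  B→E: E black — skip
B black
Every edge goes to a white or black vertex — no back edge, so the graph is acyclic.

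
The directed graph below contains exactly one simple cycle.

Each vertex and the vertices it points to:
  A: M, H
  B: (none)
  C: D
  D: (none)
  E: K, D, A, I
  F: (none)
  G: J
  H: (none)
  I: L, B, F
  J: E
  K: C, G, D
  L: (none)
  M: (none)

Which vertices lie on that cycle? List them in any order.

E, G, J, K

DFS with gray/black marking from E:
E gray
  K gray
    C gray
      D gray
      D black
    C black
    G gray
      J gray
        J→E: E is gray → back edge
Back edge closes the cycle E → K → G → J → E; its vertices are {E, G, J, K}.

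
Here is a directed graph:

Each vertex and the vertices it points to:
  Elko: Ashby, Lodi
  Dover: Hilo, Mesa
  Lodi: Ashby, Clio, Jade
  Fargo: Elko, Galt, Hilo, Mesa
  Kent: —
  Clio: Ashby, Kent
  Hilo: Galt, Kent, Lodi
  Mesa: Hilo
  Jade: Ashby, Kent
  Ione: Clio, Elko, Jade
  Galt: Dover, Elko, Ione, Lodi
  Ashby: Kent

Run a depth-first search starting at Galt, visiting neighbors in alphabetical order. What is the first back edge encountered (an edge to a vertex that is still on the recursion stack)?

DFS from Galt (visiting neighbors in alphabetical order); mark gray on enter, black on exit:
Galt gray
  Dover gray
    Hilo gray
      Hilo→Galt: Galt is gray → back edge
First back edge: Hilo → Galt.

Hilo->Galt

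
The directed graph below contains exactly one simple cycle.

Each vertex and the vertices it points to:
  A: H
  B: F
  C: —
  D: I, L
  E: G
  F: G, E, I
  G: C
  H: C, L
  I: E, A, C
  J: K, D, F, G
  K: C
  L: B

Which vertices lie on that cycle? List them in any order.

A, B, F, H, I, L

DFS with gray/black marking from F:
F gray
  G gray
    C gray
    C black
  G black
  E gray
    E→G: G black — skip
  E black
  I gray
    I→E: E black — skip
    A gray
      H gray
        H→C: C black — skip
        L gray
          B gray
            B→F: F is gray → back edge
Back edge closes the cycle F → I → A → H → L → B → F; its vertices are {A, B, F, H, I, L}.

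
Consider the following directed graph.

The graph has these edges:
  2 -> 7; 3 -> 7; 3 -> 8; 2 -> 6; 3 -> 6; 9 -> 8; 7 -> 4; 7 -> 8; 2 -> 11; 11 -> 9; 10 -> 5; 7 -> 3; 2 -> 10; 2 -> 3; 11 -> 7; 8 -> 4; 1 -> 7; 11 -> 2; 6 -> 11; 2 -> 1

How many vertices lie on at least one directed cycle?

6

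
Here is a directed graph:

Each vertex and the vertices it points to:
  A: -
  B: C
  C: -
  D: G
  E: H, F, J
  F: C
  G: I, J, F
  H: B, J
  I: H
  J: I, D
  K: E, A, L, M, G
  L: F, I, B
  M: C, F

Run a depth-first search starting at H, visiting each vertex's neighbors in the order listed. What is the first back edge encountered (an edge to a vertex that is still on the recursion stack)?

I→H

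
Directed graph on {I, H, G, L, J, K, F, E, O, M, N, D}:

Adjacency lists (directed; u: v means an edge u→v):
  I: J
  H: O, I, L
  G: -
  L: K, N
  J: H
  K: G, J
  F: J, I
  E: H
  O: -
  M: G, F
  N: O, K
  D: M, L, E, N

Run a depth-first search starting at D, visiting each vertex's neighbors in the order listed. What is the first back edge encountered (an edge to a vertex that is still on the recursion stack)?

I→J

DFS from D (visiting each vertex's neighbors in the order listed); mark gray on enter, black on exit:
D gray
  M gray
    G gray
    G black
    F gray
      J gray
        H gray
          O gray
          O black
          I gray
            I→J: J is gray → back edge
First back edge: I → J.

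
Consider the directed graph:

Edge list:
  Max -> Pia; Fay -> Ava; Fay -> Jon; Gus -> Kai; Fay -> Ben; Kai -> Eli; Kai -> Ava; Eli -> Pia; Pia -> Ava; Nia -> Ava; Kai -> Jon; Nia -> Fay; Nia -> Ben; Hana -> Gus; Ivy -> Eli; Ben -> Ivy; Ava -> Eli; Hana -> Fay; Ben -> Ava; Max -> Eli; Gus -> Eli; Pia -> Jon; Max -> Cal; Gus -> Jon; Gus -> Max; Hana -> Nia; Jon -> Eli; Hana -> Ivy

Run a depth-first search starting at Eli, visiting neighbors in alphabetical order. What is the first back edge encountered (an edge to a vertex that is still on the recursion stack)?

Ava→Eli

DFS from Eli (visiting neighbors in alphabetical order); mark gray on enter, black on exit:
Eli gray
  Pia gray
    Ava gray
      Ava→Eli: Eli is gray → back edge
First back edge: Ava → Eli.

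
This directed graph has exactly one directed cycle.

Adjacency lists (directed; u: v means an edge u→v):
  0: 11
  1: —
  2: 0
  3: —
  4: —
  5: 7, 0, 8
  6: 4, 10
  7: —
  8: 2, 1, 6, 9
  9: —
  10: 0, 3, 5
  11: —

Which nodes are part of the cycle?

5, 6, 8, 10

DFS with gray/black marking from 8:
8 gray
  2 gray
    0 gray
      11 gray
      11 black
    0 black
  2 black
  1 gray
  1 black
  6 gray
    4 gray
    4 black
    10 gray
      10→0: 0 black — skip
      3 gray
      3 black
      5 gray
        7 gray
        7 black
        5→0: 0 black — skip
        5→8: 8 is gray → back edge
Back edge closes the cycle 8 → 6 → 10 → 5 → 8; its vertices are {5, 6, 8, 10}.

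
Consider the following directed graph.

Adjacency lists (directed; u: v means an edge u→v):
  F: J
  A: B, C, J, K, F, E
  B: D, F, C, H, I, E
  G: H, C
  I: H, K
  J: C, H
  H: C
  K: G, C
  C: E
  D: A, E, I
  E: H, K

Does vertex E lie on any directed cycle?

Yes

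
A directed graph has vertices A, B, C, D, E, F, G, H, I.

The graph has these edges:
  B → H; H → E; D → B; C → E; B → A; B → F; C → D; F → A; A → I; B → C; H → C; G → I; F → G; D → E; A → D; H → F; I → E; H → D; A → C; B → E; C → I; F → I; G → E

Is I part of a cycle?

No

I lies on a cycle iff there is a path from I back to itself.
Exploring from I, it never reaches itself; equivalently, its strongly connected component is a singleton.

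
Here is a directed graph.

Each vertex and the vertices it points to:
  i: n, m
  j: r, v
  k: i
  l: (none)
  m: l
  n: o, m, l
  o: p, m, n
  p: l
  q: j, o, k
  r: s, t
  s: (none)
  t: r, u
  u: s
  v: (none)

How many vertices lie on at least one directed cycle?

4

A vertex is on a directed cycle iff it belongs to a strongly connected component of size ≥ 2 (or has a self-loop).
The vertices on cycles are {n, o, r, t} — 4 in total.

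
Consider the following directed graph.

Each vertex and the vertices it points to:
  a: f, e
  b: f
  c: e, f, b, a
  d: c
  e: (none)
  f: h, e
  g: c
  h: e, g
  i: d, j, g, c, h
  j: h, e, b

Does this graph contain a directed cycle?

Yes

DFS with white/gray/black marking, starting from h:
h gray
  e gray
  e black
  g gray
    c gray
      c→e: e black — skip
      f gray
        f→h: h is gray → back edge
Back edge found, so a cycle exists: h → g → c → f → h.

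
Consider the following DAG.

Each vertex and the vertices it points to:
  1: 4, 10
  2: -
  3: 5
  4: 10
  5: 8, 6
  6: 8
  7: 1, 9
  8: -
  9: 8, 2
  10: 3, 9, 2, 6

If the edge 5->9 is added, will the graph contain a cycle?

No

Adding 5→9 creates a cycle iff 9 can already reach 5.
Explore from 9: no path reaches 5. The graph stays acyclic.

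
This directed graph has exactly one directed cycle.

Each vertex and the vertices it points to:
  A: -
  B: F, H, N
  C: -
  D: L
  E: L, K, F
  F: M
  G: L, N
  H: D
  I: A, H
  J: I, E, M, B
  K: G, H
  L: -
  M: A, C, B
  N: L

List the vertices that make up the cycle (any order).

DFS with gray/black marking from M:
M gray
  A gray
  A black
  C gray
  C black
  B gray
    F gray
      F→M: M is gray → back edge
Back edge closes the cycle M → B → F → M; its vertices are {B, F, M}.

B, F, M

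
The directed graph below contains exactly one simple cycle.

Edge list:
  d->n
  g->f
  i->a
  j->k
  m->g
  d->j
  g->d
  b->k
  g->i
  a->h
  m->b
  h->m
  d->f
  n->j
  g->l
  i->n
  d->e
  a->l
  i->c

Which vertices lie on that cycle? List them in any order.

DFS with gray/black marking from m:
m gray
  b gray
    k gray
    k black
  b black
  g gray
    f gray
    f black
    i gray
      c gray
      c black
      n gray
        j gray
          j→k: k black — skip
        j black
      n black
      a gray
        l gray
        l black
        h gray
          h→m: m is gray → back edge
Back edge closes the cycle m → g → i → a → h → m; its vertices are {a, g, h, i, m}.

a, g, h, i, m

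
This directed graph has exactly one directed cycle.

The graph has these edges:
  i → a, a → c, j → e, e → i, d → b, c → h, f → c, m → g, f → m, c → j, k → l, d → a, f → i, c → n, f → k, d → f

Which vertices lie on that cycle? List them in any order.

a, c, e, i, j

DFS with gray/black marking from a:
a gray
  c gray
    n gray
    n black
    j gray
      e gray
        i gray
          i→a: a is gray → back edge
Back edge closes the cycle a → c → j → e → i → a; its vertices are {a, c, e, i, j}.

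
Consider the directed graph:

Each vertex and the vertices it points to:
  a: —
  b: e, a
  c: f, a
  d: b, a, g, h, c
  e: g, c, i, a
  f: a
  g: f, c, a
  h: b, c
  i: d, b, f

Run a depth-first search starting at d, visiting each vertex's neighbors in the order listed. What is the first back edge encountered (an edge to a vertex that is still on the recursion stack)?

DFS from d (visiting each vertex's neighbors in the order listed); mark gray on enter, black on exit:
d gray
  b gray
    e gray
      g gray
        f gray
          a gray
          a black
        f black
        c gray
          c→f: f black — skip
          c→a: a black — skip
        c black
        g→a: a black — skip
      g black
      e→c: c black — skip
      i gray
        i→d: d is gray → back edge
First back edge: i → d.

i->d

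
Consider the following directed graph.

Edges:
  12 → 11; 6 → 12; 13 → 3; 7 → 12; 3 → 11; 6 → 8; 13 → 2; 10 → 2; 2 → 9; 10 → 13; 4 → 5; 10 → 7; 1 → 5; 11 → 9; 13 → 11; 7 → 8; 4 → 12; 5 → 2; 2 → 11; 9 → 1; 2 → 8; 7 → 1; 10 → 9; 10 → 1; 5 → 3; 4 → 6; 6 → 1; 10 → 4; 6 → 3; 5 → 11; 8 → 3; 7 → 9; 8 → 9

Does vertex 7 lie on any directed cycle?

7 lies on a cycle iff there is a path from 7 back to itself.
Exploring from 7, it never reaches itself; equivalently, its strongly connected component is a singleton.

No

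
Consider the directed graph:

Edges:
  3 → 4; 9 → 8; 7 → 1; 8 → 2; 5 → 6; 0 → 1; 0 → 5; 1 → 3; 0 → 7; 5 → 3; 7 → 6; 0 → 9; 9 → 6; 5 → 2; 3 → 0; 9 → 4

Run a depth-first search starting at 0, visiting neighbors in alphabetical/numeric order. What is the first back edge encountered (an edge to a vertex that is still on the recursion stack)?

DFS from 0 (visiting neighbors in alphabetical/numeric order); mark gray on enter, black on exit:
0 gray
  1 gray
    3 gray
      3→0: 0 is gray → back edge
First back edge: 3 → 0.

3->0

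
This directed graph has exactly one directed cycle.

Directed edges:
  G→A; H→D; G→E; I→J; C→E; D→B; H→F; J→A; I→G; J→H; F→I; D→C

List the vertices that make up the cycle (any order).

F, H, I, J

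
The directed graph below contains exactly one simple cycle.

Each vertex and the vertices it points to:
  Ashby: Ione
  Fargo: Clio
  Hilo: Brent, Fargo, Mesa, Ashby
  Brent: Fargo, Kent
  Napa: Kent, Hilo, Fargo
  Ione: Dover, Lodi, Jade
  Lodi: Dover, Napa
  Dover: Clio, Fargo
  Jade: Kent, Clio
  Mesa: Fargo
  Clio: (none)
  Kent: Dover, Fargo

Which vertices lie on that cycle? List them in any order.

Hilo, Ione, Lodi, Napa, Ashby

DFS with gray/black marking from Hilo:
Hilo gray
  Brent gray
    Fargo gray
      Clio gray
      Clio black
    Fargo black
    Kent gray
      Dover gray
        Dover→Clio: Clio black — skip
        Dover→Fargo: Fargo black — skip
      Dover black
      Kent→Fargo: Fargo black — skip
    Kent black
  Brent black
  Hilo→Fargo: Fargo black — skip
  Mesa gray
    Mesa→Fargo: Fargo black — skip
  Mesa black
  Ashby gray
    Ione gray
      Ione→Dover: Dover black — skip
      Lodi gray
        Lodi→Dover: Dover black — skip
        Napa gray
          Napa→Kent: Kent black — skip
          Napa→Hilo: Hilo is gray → back edge
Back edge closes the cycle Hilo → Ashby → Ione → Lodi → Napa → Hilo; its vertices are {Hilo, Ione, Lodi, Napa, Ashby}.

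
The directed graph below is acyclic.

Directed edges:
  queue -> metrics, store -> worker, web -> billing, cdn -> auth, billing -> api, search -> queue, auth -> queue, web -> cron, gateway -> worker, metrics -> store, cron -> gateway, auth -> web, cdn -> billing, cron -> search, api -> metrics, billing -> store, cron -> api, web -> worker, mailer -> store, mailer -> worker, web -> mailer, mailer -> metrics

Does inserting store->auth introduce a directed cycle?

Adding store→auth creates a cycle iff auth can already reach store.
Path from auth: auth → web → mailer → store.
So auth → … → store → auth is a cycle.

Yes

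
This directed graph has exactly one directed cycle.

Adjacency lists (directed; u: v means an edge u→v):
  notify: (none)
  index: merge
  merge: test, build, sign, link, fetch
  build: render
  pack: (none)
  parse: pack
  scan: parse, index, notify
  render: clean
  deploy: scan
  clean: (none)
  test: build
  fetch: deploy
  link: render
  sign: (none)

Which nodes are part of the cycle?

scan, fetch, index, merge, deploy

DFS with gray/black marking from scan:
scan gray
  parse gray
    pack gray
    pack black
  parse black
  index gray
    merge gray
      test gray
        build gray
          render gray
            clean gray
            clean black
          render black
        build black
      test black
      merge→build: build black — skip
      sign gray
      sign black
      link gray
        link→render: render black — skip
      link black
      fetch gray
        deploy gray
          deploy→scan: scan is gray → back edge
Back edge closes the cycle scan → index → merge → fetch → deploy → scan; its vertices are {scan, fetch, index, merge, deploy}.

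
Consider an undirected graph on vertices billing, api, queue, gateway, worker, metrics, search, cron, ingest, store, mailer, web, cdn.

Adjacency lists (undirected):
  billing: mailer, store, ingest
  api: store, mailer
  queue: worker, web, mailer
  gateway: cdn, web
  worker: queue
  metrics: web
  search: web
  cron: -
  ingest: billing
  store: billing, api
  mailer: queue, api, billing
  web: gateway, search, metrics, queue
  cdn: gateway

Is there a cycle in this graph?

DFS, tracking each vertex's parent; an edge to a visited non-parent vertex closes a cycle.
Start from search:
visit search (parent –)
  visit web (parent search)
    visit gateway (parent web)
      visit cdn (parent gateway)
        cdn–gateway: parent, skip
      gateway–web: parent, skip
    web–search: parent, skip
    visit metrics (parent web)
      metrics–web: parent, skip
    visit queue (parent web)
      visit worker (parent queue)
        worker–queue: parent, skip
      queue–web: parent, skip
      visit mailer (parent queue)
        mailer–queue: parent, skip
        visit api (parent mailer)
          visit store (parent api)
            visit billing (parent store)
              billing–mailer: mailer visited and ≠ parent → cycle
Cycle: mailer – api – store – billing – mailer.

Yes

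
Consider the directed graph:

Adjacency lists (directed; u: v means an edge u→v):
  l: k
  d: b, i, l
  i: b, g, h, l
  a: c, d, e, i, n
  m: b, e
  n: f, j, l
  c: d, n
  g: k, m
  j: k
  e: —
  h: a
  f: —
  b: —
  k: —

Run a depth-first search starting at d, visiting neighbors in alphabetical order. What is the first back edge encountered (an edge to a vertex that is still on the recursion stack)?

c->d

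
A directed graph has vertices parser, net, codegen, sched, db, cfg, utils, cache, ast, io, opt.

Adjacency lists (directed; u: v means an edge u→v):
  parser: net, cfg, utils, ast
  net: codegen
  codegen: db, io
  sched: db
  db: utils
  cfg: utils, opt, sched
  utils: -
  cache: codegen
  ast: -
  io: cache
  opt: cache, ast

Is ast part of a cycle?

No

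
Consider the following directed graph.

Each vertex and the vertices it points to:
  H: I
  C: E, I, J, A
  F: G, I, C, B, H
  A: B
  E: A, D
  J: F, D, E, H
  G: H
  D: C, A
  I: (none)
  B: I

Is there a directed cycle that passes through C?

C is on a cycle iff C can reach itself via ≥1 edge.
C → E → D → C — yes.

Yes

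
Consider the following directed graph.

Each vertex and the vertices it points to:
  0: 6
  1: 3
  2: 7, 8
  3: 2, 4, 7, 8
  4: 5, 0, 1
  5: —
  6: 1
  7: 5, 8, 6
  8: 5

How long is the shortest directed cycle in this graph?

3

For each vertex v, BFS finds the shortest path from v back to v.
The shortest such closed walk is 3 → 4 → 1 → 3, length 3.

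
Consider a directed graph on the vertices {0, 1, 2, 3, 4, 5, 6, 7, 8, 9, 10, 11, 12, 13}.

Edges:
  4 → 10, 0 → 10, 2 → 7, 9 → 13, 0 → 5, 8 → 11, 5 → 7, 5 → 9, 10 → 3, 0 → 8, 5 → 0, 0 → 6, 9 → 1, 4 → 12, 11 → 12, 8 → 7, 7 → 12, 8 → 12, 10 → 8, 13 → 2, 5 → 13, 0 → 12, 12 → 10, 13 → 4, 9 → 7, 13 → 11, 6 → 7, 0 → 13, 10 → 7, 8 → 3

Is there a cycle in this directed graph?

Yes

DFS with white/gray/black marking, starting from 13:
13 gray
  2 gray
    7 gray
      12 gray
        10 gray
          8 gray
            8→12: 12 is gray → back edge
Back edge found, so a cycle exists: 12 → 10 → 8 → 12.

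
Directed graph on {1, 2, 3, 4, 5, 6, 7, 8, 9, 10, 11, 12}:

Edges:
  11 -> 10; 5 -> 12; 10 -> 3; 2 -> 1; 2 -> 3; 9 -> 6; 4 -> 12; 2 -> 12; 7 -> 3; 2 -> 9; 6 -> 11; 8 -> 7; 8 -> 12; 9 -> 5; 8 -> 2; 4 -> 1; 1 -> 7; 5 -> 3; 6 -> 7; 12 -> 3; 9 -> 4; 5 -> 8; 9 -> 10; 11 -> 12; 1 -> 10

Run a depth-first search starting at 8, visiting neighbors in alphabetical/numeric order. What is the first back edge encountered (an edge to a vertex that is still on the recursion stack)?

DFS from 8 (visiting neighbors in alphabetical/numeric order); mark gray on enter, black on exit:
8 gray
  2 gray
    1 gray
      7 gray
        3 gray
        3 black
      7 black
      10 gray
        10→3: 3 black — skip
      10 black
    1 black
    2→3: 3 black — skip
    9 gray
      4 gray
        4→1: 1 black — skip
        12 gray
          12→3: 3 black — skip
        12 black
      4 black
      5 gray
        5→3: 3 black — skip
        5→8: 8 is gray → back edge
First back edge: 5 → 8.

5->8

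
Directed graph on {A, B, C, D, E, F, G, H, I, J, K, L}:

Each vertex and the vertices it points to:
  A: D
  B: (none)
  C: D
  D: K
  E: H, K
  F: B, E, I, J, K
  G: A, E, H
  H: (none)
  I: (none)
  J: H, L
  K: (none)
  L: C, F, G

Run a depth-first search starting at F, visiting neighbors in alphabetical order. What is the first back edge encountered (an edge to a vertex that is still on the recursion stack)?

L->F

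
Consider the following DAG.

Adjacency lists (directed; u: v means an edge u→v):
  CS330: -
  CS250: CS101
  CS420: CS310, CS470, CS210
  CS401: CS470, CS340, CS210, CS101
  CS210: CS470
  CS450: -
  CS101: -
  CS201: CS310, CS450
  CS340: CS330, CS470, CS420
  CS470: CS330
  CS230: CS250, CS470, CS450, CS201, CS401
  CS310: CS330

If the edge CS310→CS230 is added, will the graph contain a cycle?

Yes

Adding CS310→CS230 creates a cycle iff CS230 can already reach CS310.
Path from CS230: CS230 → CS201 → CS310.
So CS230 → … → CS310 → CS230 is a cycle.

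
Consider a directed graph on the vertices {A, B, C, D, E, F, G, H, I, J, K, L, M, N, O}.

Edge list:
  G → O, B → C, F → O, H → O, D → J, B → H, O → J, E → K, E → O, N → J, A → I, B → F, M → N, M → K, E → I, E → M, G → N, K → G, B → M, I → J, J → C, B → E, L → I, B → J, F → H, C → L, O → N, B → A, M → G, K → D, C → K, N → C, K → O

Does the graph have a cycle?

Yes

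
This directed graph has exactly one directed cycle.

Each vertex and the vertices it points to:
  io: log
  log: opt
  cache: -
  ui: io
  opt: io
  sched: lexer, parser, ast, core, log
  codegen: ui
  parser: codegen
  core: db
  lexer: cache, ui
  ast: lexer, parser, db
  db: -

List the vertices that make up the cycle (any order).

DFS with gray/black marking from log:
log gray
  opt gray
    io gray
      io→log: log is gray → back edge
Back edge closes the cycle log → opt → io → log; its vertices are {io, log, opt}.

io, log, opt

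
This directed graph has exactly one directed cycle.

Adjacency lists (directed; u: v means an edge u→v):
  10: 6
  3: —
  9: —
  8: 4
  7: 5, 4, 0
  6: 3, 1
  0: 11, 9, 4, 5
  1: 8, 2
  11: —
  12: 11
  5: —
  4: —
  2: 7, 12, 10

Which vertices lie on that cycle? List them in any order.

DFS with gray/black marking from 1:
1 gray
  8 gray
    4 gray
    4 black
  8 black
  2 gray
    7 gray
      5 gray
      5 black
      7→4: 4 black — skip
      0 gray
        11 gray
        11 black
        9 gray
        9 black
        0→4: 4 black — skip
        0→5: 5 black — skip
      0 black
    7 black
    12 gray
      12→11: 11 black — skip
    12 black
    10 gray
      6 gray
        3 gray
        3 black
        6→1: 1 is gray → back edge
Back edge closes the cycle 1 → 2 → 10 → 6 → 1; its vertices are {1, 2, 6, 10}.

1, 2, 6, 10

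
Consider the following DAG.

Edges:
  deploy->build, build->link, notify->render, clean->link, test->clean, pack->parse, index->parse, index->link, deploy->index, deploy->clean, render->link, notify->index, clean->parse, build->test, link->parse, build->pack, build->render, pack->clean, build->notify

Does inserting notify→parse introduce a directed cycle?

Adding notify→parse creates a cycle iff parse can already reach notify.
Explore from parse: no path reaches notify. The graph stays acyclic.

No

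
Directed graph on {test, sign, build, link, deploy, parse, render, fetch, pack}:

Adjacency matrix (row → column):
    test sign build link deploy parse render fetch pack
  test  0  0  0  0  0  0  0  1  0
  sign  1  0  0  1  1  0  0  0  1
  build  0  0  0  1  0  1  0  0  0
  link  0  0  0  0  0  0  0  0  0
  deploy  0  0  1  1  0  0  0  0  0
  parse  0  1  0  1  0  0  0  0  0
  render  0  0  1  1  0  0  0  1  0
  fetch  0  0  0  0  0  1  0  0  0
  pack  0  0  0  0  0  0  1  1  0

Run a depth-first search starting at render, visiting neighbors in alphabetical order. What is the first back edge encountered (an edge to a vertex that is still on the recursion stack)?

deploy->build

DFS from render (visiting neighbors in alphabetical order); mark gray on enter, black on exit:
render gray
  build gray
    link gray
    link black
    parse gray
      parse→link: link black — skip
      sign gray
        deploy gray
          deploy→build: build is gray → back edge
First back edge: deploy → build.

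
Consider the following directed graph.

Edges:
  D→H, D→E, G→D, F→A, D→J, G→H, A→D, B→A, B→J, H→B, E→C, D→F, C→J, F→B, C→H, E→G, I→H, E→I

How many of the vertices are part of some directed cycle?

9

A vertex is on a directed cycle iff it belongs to a strongly connected component of size ≥ 2 (or has a self-loop).
The vertices on cycles are {A, B, C, D, E, F, G, H, I} — 9 in total.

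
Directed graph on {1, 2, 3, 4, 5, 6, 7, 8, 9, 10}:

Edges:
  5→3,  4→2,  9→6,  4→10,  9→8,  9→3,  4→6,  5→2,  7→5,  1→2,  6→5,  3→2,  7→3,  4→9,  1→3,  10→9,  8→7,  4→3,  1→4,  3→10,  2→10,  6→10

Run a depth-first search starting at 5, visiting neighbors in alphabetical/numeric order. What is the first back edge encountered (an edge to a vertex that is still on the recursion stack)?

3→2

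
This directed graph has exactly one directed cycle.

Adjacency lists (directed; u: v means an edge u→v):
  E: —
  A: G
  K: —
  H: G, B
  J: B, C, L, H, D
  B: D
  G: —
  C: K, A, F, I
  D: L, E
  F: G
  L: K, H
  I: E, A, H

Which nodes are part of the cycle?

DFS with gray/black marking from D:
D gray
  L gray
    K gray
    K black
    H gray
      G gray
      G black
      B gray
        B→D: D is gray → back edge
Back edge closes the cycle D → L → H → B → D; its vertices are {B, D, H, L}.

B, D, H, L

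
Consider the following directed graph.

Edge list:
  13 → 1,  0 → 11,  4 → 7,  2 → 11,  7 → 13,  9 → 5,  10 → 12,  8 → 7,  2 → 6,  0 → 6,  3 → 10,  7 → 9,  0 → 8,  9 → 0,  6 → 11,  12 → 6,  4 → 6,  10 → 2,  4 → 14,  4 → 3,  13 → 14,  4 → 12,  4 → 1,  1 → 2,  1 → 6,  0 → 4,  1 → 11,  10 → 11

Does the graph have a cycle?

Yes

DFS with white/gray/black marking, starting from 0:
0 gray
  6 gray
    11 gray
    11 black
  6 black
  8 gray
    7 gray
      13 gray
        1 gray
          2 gray
            2→11: 11 black — skip
            2→6: 6 black — skip
          2 black
          1→6: 6 black — skip
          1→11: 11 black — skip
        1 black
        14 gray
        14 black
      13 black
      9 gray
        5 gray
        5 black
        9→0: 0 is gray → back edge
Back edge found, so a cycle exists: 0 → 8 → 7 → 9 → 0.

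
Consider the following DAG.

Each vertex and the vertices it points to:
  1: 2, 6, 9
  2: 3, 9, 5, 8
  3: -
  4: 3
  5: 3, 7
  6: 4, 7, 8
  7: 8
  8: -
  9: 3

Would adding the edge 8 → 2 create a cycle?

Yes

Adding 8→2 creates a cycle iff 2 can already reach 8.
Path from 2: 2 → 8.
So 2 → … → 8 → 2 is a cycle.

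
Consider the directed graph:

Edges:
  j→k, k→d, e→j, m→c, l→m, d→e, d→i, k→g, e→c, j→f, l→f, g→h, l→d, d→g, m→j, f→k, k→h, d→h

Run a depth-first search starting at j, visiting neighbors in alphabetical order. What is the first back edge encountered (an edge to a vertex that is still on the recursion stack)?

DFS from j (visiting neighbors in alphabetical order); mark gray on enter, black on exit:
j gray
  f gray
    k gray
      d gray
        e gray
          c gray
          c black
          e→j: j is gray → back edge
First back edge: e → j.

e->j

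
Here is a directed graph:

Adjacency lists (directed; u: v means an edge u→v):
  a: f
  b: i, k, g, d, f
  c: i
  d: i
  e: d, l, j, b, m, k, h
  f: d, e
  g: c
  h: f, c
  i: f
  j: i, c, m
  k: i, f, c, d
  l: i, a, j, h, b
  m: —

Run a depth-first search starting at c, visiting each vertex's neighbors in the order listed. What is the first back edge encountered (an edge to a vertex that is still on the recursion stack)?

DFS from c (visiting each vertex's neighbors in the order listed); mark gray on enter, black on exit:
c gray
  i gray
    f gray
      d gray
        d→i: i is gray → back edge
First back edge: d → i.

d→i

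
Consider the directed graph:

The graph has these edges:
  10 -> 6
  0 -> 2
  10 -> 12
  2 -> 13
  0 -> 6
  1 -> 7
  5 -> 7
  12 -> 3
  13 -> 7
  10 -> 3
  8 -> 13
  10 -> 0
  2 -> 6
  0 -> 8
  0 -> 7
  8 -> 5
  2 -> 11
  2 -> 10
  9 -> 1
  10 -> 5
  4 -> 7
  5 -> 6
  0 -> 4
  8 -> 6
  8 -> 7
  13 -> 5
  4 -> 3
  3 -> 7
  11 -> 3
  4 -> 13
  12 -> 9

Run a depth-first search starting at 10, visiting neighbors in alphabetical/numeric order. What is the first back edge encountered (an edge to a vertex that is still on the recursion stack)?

2->10

DFS from 10 (visiting neighbors in alphabetical/numeric order); mark gray on enter, black on exit:
10 gray
  0 gray
    2 gray
      6 gray
      6 black
      2→10: 10 is gray → back edge
First back edge: 2 → 10.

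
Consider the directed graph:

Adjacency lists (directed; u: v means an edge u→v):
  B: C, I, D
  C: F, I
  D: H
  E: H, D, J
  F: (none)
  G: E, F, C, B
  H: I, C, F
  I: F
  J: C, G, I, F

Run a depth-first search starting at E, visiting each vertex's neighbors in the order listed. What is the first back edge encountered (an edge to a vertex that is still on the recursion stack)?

G->E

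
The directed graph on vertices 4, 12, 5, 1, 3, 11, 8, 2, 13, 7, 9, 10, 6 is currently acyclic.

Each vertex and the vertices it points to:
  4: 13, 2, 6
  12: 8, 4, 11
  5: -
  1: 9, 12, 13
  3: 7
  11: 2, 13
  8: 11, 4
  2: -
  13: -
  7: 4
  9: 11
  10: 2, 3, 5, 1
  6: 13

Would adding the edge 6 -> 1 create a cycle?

Yes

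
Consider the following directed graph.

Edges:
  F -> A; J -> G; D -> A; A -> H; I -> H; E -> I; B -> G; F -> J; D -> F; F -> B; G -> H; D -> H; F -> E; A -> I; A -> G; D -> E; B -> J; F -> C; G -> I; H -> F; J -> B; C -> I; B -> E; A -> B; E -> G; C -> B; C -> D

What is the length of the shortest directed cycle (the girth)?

For each vertex v, BFS finds the shortest path from v back to v.
The shortest such closed walk is J → B → J, length 2.

2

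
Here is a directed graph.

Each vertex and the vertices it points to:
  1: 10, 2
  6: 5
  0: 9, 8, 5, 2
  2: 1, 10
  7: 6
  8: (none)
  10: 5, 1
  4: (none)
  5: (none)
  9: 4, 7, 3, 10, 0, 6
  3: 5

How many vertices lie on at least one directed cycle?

5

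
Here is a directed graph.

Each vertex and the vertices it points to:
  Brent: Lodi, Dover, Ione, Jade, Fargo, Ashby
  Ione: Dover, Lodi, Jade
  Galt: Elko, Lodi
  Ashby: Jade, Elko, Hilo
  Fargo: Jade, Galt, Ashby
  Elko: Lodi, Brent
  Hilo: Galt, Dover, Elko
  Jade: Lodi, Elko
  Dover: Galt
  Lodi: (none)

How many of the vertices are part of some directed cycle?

9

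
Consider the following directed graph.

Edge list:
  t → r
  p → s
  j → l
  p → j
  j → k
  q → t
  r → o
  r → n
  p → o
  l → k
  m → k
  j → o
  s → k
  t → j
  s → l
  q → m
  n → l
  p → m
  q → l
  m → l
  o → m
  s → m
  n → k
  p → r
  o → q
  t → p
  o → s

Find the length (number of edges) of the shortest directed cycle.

For each vertex v, BFS finds the shortest path from v back to v.
The shortest such closed walk is q → t → p → o → q, length 4.

4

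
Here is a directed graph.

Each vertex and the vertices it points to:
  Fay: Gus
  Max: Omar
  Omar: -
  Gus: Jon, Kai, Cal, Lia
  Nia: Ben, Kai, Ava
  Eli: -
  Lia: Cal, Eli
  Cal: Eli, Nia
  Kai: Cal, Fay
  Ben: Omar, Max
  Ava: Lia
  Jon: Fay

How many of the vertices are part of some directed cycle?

8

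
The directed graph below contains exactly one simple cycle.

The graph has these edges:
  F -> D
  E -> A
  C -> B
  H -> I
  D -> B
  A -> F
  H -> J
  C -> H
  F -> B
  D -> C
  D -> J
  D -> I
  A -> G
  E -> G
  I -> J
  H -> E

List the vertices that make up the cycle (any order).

A, C, D, E, F, H

DFS with gray/black marking from F:
F gray
  B gray
  B black
  D gray
    J gray
    J black
    D→B: B black — skip
    I gray
      I→J: J black — skip
    I black
    C gray
      H gray
        H→I: I black — skip
        H→J: J black — skip
        E gray
          G gray
          G black
          A gray
            A→G: G black — skip
            A→F: F is gray → back edge
Back edge closes the cycle F → D → C → H → E → A → F; its vertices are {A, C, D, E, F, H}.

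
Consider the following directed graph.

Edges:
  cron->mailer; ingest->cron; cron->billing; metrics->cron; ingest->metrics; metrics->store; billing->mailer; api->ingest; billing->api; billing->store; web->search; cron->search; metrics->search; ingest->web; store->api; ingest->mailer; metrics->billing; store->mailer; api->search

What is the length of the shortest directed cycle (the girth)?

For each vertex v, BFS finds the shortest path from v back to v.
The shortest such closed walk is ingest → cron → billing → api → ingest, length 4.

4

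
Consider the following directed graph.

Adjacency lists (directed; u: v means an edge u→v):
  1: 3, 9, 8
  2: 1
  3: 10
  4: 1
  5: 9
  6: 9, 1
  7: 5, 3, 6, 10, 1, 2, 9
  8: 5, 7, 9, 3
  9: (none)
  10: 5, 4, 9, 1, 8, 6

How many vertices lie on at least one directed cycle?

A vertex is on a directed cycle iff it belongs to a strongly connected component of size ≥ 2 (or has a self-loop).
The vertices on cycles are {1, 2, 3, 4, 6, 7, 8, 10} — 8 in total.

8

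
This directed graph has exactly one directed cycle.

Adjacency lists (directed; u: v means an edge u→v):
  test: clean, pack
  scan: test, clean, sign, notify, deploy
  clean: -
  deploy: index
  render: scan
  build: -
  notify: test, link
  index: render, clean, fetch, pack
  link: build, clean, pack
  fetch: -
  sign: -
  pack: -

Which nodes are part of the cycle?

scan, index, deploy, render

DFS with gray/black marking from scan:
scan gray
  test gray
    clean gray
    clean black
    pack gray
    pack black
  test black
  scan→clean: clean black — skip
  sign gray
  sign black
  notify gray
    notify→test: test black — skip
    link gray
      build gray
      build black
      link→clean: clean black — skip
      link→pack: pack black — skip
    link black
  notify black
  deploy gray
    index gray
      render gray
        render→scan: scan is gray → back edge
Back edge closes the cycle scan → deploy → index → render → scan; its vertices are {scan, index, deploy, render}.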